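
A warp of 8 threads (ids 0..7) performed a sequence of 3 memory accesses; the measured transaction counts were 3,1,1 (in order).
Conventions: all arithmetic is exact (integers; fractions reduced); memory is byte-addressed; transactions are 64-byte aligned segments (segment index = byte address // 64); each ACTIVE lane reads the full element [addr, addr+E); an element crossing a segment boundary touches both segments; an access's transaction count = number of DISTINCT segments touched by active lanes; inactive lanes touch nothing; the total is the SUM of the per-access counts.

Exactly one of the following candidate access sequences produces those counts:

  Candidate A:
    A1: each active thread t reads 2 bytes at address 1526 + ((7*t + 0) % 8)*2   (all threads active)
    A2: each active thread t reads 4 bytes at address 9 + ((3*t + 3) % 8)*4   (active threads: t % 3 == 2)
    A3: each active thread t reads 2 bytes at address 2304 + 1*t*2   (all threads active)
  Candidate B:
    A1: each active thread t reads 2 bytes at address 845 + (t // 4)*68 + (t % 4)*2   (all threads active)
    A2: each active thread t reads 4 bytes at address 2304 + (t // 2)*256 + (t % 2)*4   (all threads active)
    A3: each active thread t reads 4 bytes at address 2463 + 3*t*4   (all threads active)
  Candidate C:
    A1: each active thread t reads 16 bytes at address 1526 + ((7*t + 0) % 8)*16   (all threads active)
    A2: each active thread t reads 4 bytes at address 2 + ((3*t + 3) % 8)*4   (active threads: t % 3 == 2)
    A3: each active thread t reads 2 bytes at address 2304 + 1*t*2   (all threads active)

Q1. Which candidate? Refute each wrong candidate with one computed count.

A: A1 gives 2 transactions, not 3
B: A1 gives 2 transactions, not 3
C: all counts match (3,1,1)

Answer: C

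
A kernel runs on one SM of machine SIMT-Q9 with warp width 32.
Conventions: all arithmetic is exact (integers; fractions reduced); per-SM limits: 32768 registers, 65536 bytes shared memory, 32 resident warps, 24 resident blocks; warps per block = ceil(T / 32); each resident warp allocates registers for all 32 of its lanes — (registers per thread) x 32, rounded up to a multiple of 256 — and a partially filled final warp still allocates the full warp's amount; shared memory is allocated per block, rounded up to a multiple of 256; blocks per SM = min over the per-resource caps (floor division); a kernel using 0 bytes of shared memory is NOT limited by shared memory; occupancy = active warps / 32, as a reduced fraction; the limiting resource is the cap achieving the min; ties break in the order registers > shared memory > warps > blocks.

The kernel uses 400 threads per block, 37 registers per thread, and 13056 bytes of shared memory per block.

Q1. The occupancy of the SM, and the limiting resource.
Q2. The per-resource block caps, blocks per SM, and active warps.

Answer: occupancy 13/32, limited by registers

registers: 1 block
shared memory: 5 blocks
warps: 2 blocks
blocks: 24 blocks

Answer: 1 block, 13 active warps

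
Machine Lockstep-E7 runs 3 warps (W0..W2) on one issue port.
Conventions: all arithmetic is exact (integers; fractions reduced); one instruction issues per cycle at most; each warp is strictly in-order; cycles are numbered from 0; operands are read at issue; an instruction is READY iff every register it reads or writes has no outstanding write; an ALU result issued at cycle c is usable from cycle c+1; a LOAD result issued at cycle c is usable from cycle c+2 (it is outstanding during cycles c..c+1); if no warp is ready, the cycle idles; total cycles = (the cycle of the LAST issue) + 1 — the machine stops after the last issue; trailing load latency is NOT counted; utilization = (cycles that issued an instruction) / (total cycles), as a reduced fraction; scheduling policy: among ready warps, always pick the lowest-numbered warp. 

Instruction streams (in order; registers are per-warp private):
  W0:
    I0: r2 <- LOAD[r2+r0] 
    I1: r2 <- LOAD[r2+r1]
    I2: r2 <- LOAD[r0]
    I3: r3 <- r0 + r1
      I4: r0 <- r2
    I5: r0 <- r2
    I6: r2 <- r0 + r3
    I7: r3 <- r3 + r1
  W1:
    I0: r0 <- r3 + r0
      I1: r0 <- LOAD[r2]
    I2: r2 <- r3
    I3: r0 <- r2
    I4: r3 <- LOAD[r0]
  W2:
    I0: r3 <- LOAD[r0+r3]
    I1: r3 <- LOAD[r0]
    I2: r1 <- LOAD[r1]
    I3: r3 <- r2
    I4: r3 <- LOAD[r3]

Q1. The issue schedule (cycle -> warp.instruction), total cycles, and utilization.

cycle 0: W0.I0
cycle 1: W1.I0
cycle 2: W0.I1
cycle 3: W1.I1
cycle 4: W0.I2
cycle 5: W0.I3
cycle 6: W0.I4
cycle 7: W0.I5
cycle 8: W0.I6
cycle 9: W0.I7
cycle 10: W1.I2
cycle 11: W1.I3
cycle 12: W1.I4
cycle 13: W2.I0
cycle 14: idle
cycle 15: W2.I1
cycle 16: W2.I2
cycle 17: W2.I3
cycle 18: W2.I4

Answer: 19 cycles, utilization 18/19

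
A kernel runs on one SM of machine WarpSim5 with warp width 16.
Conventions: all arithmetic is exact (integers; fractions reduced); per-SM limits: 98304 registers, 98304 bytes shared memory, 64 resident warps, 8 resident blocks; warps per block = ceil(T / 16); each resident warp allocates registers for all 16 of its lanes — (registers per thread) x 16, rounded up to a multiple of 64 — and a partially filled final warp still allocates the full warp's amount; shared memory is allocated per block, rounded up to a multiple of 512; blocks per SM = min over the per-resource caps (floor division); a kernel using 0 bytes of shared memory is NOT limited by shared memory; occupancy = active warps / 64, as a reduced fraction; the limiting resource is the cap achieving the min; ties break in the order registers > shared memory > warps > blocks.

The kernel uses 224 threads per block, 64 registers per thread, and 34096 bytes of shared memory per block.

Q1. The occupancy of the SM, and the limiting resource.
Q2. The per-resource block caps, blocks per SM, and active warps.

Answer: occupancy 7/16, limited by shared memory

registers: 6 blocks
shared memory: 2 blocks
warps: 4 blocks
blocks: 8 blocks

Answer: 2 blocks, 28 active warps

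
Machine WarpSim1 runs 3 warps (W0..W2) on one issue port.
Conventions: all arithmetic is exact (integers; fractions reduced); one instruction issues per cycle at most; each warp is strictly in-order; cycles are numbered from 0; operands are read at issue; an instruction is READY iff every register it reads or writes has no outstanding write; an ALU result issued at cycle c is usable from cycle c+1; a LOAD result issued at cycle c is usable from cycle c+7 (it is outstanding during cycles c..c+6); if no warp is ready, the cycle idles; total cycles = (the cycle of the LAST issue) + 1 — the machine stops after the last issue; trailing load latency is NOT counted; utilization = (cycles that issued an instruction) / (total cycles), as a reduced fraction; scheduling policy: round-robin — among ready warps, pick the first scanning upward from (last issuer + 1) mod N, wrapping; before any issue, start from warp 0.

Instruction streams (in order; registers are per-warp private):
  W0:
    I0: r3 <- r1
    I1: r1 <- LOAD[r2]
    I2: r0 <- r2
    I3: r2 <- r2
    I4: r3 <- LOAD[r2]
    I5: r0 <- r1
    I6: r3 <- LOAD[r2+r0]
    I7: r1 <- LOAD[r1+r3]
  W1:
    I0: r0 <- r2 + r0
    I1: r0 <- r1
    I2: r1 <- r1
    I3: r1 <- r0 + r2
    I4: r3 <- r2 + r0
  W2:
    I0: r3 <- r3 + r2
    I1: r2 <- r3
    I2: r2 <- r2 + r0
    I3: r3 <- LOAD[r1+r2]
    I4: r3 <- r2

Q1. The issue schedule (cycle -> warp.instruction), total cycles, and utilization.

cycle 0: W0.I0
cycle 1: W1.I0
cycle 2: W2.I0
cycle 3: W0.I1
cycle 4: W1.I1
cycle 5: W2.I1
cycle 6: W0.I2
cycle 7: W1.I2
cycle 8: W2.I2
cycle 9: W0.I3
cycle 10: W1.I3
cycle 11: W2.I3
cycle 12: W0.I4
cycle 13: W1.I4
cycle 14: W0.I5
cycle 15: idle
cycle 16: idle
cycle 17: idle
cycle 18: W2.I4
cycle 19: W0.I6
cycle 20: idle
cycle 21: idle
cycle 22: idle
cycle 23: idle
cycle 24: idle
cycle 25: idle
cycle 26: W0.I7

Answer: 27 cycles, utilization 2/3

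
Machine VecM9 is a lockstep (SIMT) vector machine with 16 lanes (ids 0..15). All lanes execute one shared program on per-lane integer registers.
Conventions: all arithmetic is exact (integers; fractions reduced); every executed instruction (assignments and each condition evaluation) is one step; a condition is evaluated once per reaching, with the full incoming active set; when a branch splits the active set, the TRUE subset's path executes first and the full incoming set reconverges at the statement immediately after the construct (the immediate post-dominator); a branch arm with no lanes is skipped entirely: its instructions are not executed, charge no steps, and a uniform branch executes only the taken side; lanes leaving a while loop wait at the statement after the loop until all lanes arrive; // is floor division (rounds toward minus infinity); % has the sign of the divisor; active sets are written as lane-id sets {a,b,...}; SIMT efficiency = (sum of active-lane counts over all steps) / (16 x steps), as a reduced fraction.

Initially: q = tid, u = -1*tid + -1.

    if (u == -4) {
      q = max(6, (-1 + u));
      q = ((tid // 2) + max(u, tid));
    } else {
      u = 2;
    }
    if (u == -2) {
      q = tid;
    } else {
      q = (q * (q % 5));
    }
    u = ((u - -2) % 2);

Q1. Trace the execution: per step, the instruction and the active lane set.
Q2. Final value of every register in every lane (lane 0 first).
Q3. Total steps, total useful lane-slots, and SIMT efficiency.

step 0: eval (u == -4)               {0,1,2,3,4,5,6,7,8,9,10,11,12,13,14,15}
step 1: q <- max(6, (-1 + u))        {3}
step 2: q <- ((tid // 2) + max(u, tid)) {3}
step 3: u <- 2                       {0,1,2,4,5,6,7,8,9,10,11,12,13,14,15}
step 4: eval (u == -2)               {0,1,2,3,4,5,6,7,8,9,10,11,12,13,14,15}
step 5: q <- (q * (q % 5))           {0,1,2,3,4,5,6,7,8,9,10,11,12,13,14,15}
step 6: u <- ((u - -2) % 2)          {0,1,2,3,4,5,6,7,8,9,10,11,12,13,14,15}

Answer: 7 steps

q: 0,1,4,16,16,0,6,14,24,36,0,11,24,39,56,0
u: 0,0,0,0,0,0,0,0,0,0,0,0,0,0,0,0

steps = 7; useful = 81; efficiency = 81/112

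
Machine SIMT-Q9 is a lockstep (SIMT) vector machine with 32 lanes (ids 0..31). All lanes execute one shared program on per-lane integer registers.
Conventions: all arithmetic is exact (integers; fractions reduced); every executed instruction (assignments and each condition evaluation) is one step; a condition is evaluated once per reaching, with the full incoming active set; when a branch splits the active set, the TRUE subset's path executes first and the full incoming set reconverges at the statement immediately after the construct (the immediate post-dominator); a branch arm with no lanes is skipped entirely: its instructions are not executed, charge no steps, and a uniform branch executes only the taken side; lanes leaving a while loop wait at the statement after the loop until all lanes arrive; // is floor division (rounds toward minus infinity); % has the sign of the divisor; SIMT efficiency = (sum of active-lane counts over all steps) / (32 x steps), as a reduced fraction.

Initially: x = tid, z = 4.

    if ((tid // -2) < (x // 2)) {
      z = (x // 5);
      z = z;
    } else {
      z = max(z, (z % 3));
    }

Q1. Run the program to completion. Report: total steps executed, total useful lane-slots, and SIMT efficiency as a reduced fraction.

Answer: 4 steps, 95 useful, 95/128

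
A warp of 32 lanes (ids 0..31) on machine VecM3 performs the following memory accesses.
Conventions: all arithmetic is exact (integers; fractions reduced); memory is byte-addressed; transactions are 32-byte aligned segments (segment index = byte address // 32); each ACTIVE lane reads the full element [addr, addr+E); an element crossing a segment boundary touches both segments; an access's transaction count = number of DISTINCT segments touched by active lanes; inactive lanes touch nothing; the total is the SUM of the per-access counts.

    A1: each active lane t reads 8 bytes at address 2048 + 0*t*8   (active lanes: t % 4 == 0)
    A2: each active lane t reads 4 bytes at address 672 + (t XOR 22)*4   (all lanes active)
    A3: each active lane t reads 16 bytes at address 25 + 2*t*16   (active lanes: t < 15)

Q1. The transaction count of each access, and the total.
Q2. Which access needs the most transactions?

A1: 1 transaction
A2: 4 transactions
A3: 16 transactions

Answer: 1,4,16; total 21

Answer: A3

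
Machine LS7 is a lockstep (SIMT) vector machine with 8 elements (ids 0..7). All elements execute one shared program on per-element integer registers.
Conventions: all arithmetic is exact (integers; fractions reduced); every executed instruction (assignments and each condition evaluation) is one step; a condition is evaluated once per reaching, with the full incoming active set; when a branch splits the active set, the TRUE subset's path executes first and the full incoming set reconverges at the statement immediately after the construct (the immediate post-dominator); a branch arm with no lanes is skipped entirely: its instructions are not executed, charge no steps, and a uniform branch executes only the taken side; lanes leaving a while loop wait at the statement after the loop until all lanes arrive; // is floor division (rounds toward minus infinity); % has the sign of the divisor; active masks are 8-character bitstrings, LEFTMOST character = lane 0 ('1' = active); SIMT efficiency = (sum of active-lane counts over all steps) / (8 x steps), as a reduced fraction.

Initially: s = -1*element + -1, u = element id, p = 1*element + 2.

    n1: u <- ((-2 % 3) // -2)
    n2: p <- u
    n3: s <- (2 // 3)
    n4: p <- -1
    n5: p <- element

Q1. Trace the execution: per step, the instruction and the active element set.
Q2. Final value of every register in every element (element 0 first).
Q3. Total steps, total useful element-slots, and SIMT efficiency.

step 0: u <- ((-2 % 3) // -2)        11111111
step 1: p <- u                       11111111
step 2: s <- (2 // 3)                11111111
step 3: p <- -1                      11111111
step 4: p <- element                 11111111

Answer: 5 steps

s: 0,0,0,0,0,0,0,0
u: -1,-1,-1,-1,-1,-1,-1,-1
p: 0,1,2,3,4,5,6,7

steps = 5; useful = 40; efficiency = 40/40 = 1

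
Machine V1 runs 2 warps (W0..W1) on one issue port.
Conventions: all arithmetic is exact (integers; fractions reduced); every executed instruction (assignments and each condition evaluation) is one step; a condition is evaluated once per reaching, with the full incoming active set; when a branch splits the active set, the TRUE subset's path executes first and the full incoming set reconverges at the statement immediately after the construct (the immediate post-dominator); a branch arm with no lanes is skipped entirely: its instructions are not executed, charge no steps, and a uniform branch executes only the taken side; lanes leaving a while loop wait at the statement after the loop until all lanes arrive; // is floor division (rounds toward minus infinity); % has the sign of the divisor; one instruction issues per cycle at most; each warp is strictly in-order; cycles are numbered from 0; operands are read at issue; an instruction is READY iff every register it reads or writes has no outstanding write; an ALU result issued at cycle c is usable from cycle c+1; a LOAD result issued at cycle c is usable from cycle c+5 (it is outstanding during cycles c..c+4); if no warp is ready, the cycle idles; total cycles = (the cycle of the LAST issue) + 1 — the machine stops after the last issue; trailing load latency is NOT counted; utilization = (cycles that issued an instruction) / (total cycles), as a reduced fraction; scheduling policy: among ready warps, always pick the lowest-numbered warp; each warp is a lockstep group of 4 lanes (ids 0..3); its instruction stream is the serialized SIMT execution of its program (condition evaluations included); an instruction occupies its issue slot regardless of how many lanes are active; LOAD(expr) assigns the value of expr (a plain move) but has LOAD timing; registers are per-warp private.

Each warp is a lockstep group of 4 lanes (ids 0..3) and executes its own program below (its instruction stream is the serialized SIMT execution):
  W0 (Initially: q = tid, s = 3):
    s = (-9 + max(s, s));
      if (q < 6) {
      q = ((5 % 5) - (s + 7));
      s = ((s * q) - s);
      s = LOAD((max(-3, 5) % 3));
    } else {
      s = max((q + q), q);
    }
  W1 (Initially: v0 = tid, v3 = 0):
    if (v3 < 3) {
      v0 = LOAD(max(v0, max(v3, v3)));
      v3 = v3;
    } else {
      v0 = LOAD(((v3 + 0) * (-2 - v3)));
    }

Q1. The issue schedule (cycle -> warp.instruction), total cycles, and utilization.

cycle 0: W0.I0
cycle 1: W0.I1
cycle 2: W0.I2
cycle 3: W0.I3
cycle 4: W0.I4
cycle 5: W1.I0
cycle 6: W1.I1
cycle 7: W1.I2

Answer: 8 cycles, utilization 1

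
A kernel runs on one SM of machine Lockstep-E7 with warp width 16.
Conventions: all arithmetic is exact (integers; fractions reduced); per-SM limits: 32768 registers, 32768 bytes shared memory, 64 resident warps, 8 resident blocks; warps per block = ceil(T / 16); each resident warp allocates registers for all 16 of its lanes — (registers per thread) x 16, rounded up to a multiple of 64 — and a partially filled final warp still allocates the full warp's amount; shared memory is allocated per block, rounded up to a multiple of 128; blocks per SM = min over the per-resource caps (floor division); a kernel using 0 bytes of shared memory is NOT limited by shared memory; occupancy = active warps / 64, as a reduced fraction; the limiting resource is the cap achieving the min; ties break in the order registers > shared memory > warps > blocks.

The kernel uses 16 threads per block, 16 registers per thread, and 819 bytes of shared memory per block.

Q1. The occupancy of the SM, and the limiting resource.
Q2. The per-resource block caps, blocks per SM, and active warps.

Answer: occupancy 1/8, limited by blocks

registers: 128 blocks
shared memory: 36 blocks
warps: 64 blocks
blocks: 8 blocks

Answer: 8 blocks, 8 active warps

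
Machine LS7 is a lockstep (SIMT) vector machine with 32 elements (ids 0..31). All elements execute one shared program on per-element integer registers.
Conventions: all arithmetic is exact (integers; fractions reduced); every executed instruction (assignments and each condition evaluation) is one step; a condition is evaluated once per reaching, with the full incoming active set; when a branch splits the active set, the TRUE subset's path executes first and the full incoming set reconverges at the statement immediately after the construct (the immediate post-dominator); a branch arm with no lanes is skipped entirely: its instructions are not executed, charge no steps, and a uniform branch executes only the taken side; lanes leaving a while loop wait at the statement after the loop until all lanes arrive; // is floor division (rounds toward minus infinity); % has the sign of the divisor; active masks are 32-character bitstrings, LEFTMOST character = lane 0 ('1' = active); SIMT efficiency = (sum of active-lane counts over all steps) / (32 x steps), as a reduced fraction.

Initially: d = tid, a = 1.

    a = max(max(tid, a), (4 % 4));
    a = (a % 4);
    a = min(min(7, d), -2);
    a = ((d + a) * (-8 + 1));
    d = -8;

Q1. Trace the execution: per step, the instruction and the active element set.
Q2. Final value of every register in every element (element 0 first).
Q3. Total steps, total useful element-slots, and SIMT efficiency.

step 0: a <- max(max(tid, a), (4 % 4)) 11111111111111111111111111111111
step 1: a <- (a % 4)                 11111111111111111111111111111111
step 2: a <- min(min(7, d), -2)      11111111111111111111111111111111
step 3: a <- ((d + a) * (-8 + 1))    11111111111111111111111111111111
step 4: d <- -8                      11111111111111111111111111111111

Answer: 5 steps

d: -8,-8,-8,-8,-8,-8,-8,-8,-8,-8,-8,-8,-8,-8,-8,-8,-8,-8,-8,-8,-8,-8,-8,-8,-8,-8,-8,-8,-8,-8,-8,-8
a: 14,7,0,-7,-14,-21,-28,-35,-42,-49,-56,-63,-70,-77,-84,-91,-98,-105,-112,-119,-126,-133,-140,-147,-154,-161,-168,-175,-182,-189,-196,-203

steps = 5; useful = 160; efficiency = 160/160 = 1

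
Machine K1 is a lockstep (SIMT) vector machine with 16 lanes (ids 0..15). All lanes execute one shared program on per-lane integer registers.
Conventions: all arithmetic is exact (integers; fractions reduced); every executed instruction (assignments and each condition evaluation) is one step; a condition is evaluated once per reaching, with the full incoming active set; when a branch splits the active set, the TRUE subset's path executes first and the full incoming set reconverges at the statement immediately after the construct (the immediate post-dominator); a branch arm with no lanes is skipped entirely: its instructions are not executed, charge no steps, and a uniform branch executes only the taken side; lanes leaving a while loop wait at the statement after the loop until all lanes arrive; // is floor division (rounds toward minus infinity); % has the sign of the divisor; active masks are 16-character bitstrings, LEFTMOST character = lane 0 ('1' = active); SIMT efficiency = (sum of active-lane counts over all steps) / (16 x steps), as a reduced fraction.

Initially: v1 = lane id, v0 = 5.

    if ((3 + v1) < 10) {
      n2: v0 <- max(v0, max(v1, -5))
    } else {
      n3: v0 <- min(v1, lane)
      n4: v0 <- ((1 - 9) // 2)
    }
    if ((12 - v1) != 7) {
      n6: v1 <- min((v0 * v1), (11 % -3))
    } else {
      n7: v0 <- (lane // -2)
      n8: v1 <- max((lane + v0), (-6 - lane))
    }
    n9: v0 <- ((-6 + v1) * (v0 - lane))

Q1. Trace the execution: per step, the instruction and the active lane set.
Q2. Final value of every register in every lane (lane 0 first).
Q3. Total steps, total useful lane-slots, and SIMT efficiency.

step 0: eval ((3 + v1) < 10)         1111111111111111
step 1: v0 <- max(v0, max(v1, -5))   1111111000000000
step 2: v0 <- min(v1, lane)          0000000111111111
step 3: v0 <- ((1 - 9) // 2)         0000000111111111
step 4: eval ((12 - v1) != 7)        1111111111111111
step 5: v1 <- min((v0 * v1), (11 % -3)) 1111101111111111
step 6: v0 <- (lane // -2)           0000010000000000
step 7: v1 <- max((lane + v0), (-6 - lane)) 0000010000000000
step 8: v0 <- ((-6 + v1) * (v0 - lane)) 1111111111111111

Answer: 9 steps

v1: -1,-1,-1,-1,-1,2,-1,-28,-32,-36,-40,-44,-48,-52,-56,-60
v0: -35,-28,-21,-14,-7,32,0,374,456,546,644,750,864,986,1116,1254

steps = 9; useful = 90; efficiency = 90/144 = 5/8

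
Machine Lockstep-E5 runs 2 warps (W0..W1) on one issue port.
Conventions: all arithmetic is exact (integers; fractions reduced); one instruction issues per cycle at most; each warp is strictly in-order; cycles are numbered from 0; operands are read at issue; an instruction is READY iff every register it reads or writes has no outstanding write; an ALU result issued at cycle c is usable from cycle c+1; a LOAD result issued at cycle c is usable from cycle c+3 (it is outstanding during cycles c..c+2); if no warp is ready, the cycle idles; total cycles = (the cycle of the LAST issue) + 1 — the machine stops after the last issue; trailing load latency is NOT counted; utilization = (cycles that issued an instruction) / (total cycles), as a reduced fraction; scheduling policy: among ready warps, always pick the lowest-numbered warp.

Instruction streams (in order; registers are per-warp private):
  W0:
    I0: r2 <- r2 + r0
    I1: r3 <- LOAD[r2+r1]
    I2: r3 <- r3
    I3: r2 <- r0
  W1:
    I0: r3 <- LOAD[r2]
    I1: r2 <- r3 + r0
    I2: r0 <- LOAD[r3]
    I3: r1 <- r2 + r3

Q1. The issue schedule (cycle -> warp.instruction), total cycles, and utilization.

cycle 0: W0.I0
cycle 1: W0.I1
cycle 2: W1.I0
cycle 3: idle
cycle 4: W0.I2
cycle 5: W0.I3
cycle 6: W1.I1
cycle 7: W1.I2
cycle 8: W1.I3

Answer: 9 cycles, utilization 8/9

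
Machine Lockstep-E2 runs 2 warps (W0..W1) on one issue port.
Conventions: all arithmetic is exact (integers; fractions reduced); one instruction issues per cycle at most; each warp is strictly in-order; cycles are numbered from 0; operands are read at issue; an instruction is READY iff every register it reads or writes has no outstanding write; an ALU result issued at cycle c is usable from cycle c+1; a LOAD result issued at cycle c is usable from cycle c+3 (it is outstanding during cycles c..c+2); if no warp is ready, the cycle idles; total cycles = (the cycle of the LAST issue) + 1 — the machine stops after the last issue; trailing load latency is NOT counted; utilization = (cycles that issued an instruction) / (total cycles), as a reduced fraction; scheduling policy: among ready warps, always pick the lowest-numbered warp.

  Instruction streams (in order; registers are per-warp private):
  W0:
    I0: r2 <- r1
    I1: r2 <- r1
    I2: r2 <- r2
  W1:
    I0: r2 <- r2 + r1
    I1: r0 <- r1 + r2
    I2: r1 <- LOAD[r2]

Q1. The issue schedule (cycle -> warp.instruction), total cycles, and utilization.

cycle 0: W0.I0
cycle 1: W0.I1
cycle 2: W0.I2
cycle 3: W1.I0
cycle 4: W1.I1
cycle 5: W1.I2

Answer: 6 cycles, utilization 1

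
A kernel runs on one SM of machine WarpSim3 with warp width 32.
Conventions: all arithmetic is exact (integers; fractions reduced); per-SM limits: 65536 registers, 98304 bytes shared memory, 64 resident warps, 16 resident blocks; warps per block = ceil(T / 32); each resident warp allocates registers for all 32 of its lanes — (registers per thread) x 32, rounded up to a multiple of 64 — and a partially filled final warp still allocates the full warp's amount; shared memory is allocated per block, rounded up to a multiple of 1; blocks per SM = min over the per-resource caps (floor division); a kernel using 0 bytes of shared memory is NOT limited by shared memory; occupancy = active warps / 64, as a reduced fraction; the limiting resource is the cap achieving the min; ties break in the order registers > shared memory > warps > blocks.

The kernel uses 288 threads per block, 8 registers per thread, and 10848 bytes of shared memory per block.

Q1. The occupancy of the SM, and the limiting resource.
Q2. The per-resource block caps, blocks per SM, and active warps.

Answer: occupancy 63/64, limited by warps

registers: 28 blocks
shared memory: 9 blocks
warps: 7 blocks
blocks: 16 blocks

Answer: 7 blocks, 63 active warps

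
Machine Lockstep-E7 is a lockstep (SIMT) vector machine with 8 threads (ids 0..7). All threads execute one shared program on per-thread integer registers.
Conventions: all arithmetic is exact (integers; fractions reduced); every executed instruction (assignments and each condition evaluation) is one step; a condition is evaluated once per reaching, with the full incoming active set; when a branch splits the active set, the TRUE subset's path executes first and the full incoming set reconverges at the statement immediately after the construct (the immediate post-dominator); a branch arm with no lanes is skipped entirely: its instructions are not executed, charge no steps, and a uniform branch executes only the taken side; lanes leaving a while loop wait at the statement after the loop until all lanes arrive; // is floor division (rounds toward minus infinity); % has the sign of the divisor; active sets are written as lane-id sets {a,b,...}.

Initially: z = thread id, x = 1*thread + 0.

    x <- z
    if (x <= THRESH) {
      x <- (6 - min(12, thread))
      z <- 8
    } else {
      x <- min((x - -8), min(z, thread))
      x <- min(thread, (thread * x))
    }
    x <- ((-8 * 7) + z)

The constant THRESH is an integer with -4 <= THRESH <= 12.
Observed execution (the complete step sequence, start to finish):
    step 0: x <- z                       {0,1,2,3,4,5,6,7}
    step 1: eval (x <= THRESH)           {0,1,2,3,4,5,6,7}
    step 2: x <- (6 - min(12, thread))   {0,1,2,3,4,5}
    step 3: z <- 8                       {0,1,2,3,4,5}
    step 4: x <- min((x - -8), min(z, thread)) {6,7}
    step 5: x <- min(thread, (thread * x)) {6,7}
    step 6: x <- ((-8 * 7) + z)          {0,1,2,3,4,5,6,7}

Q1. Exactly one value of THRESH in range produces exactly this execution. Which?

Answer: THRESH = 5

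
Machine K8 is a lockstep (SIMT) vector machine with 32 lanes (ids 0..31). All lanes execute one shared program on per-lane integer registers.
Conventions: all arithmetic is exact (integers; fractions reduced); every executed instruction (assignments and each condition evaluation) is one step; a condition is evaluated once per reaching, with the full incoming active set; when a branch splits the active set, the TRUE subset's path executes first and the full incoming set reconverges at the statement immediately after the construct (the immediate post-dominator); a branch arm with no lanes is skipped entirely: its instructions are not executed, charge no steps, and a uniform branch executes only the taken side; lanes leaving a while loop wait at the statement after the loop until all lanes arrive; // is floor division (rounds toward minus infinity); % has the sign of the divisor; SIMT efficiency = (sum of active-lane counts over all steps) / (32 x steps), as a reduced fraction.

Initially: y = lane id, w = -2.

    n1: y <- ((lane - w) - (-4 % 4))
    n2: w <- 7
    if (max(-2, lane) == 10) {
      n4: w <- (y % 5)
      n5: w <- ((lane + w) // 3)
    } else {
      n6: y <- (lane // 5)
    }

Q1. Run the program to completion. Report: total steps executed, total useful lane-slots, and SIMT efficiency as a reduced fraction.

Answer: 6 steps, 129 useful, 43/64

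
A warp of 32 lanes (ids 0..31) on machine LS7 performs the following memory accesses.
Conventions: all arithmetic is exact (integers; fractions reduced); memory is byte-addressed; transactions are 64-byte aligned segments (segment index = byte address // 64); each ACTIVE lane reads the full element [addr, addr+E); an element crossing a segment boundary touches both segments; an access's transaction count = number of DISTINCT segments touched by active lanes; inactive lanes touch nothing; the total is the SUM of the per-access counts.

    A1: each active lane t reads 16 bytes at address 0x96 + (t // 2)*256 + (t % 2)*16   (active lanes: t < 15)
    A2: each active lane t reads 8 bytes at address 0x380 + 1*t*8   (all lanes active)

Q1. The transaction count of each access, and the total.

A1: 8 transactions
A2: 4 transactions

Answer: 8,4; total 12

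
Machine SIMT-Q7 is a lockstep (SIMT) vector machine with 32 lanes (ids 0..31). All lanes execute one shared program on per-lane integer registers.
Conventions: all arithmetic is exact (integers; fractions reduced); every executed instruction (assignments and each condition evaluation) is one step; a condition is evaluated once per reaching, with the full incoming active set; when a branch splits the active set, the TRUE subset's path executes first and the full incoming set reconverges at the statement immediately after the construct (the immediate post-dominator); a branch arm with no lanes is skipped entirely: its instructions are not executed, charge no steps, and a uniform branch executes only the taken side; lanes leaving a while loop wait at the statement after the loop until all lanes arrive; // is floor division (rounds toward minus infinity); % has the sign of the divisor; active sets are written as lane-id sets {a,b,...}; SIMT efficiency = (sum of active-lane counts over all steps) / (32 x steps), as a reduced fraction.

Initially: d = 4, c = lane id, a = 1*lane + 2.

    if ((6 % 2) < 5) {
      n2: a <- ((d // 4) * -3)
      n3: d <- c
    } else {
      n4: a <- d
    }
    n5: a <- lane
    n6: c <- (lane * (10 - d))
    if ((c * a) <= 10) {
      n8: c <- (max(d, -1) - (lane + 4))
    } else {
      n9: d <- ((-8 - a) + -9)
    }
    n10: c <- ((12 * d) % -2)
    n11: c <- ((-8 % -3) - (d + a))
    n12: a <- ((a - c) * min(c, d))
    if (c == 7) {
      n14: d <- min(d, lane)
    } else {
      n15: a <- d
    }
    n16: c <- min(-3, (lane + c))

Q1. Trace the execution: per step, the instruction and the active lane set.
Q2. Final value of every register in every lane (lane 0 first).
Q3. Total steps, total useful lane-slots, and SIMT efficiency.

step 0: eval ((6 % 2) < 5)           {0,1,2,3,4,5,6,7,8,9,10,11,12,13,14,15,16,17,18,19,20,21,22,23,24,25,26,27,28,29,30,31}
step 1: a <- ((d // 4) * -3)         {0,1,2,3,4,5,6,7,8,9,10,11,12,13,14,15,16,17,18,19,20,21,22,23,24,25,26,27,28,29,30,31}
step 2: d <- c                       {0,1,2,3,4,5,6,7,8,9,10,11,12,13,14,15,16,17,18,19,20,21,22,23,24,25,26,27,28,29,30,31}
step 3: a <- lane                    {0,1,2,3,4,5,6,7,8,9,10,11,12,13,14,15,16,17,18,19,20,21,22,23,24,25,26,27,28,29,30,31}
step 4: c <- (lane * (10 - d))       {0,1,2,3,4,5,6,7,8,9,10,11,12,13,14,15,16,17,18,19,20,21,22,23,24,25,26,27,28,29,30,31}
step 5: eval ((c * a) <= 10)         {0,1,2,3,4,5,6,7,8,9,10,11,12,13,14,15,16,17,18,19,20,21,22,23,24,25,26,27,28,29,30,31}
step 6: c <- (max(d, -1) - (lane + 4)) {0,1,10,11,12,13,14,15,16,17,18,19,20,21,22,23,24,25,26,27,28,29,30,31}
step 7: d <- ((-8 - a) + -9)         {2,3,4,5,6,7,8,9}
step 8: c <- ((12 * d) % -2)         {0,1,2,3,4,5,6,7,8,9,10,11,12,13,14,15,16,17,18,19,20,21,22,23,24,25,26,27,28,29,30,31}
step 9: c <- ((-8 % -3) - (d + a))   {0,1,2,3,4,5,6,7,8,9,10,11,12,13,14,15,16,17,18,19,20,21,22,23,24,25,26,27,28,29,30,31}
step 10: a <- ((a - c) * min(c, d))   {0,1,2,3,4,5,6,7,8,9,10,11,12,13,14,15,16,17,18,19,20,21,22,23,24,25,26,27,28,29,30,31}
step 11: eval (c == 7)                {0,1,2,3,4,5,6,7,8,9,10,11,12,13,14,15,16,17,18,19,20,21,22,23,24,25,26,27,28,29,30,31}
step 12: a <- d                       {0,1,2,3,4,5,6,7,8,9,10,11,12,13,14,15,16,17,18,19,20,21,22,23,24,25,26,27,28,29,30,31}
step 13: c <- min(-3, (lane + c))     {0,1,2,3,4,5,6,7,8,9,10,11,12,13,14,15,16,17,18,19,20,21,22,23,24,25,26,27,28,29,30,31}

Answer: 14 steps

d: 0,1,-19,-20,-21,-22,-23,-24,-25,-26,10,11,12,13,14,15,16,17,18,19,20,21,22,23,24,25,26,27,28,29,30,31
c: -3,-3,-3,-3,-3,-3,-3,-3,-3,-3,-12,-13,-14,-15,-16,-17,-18,-19,-20,-21,-22,-23,-24,-25,-26,-27,-28,-29,-30,-31,-32,-33
a: 0,1,-19,-20,-21,-22,-23,-24,-25,-26,10,11,12,13,14,15,16,17,18,19,20,21,22,23,24,25,26,27,28,29,30,31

steps = 14; useful = 416; efficiency = 416/448 = 13/14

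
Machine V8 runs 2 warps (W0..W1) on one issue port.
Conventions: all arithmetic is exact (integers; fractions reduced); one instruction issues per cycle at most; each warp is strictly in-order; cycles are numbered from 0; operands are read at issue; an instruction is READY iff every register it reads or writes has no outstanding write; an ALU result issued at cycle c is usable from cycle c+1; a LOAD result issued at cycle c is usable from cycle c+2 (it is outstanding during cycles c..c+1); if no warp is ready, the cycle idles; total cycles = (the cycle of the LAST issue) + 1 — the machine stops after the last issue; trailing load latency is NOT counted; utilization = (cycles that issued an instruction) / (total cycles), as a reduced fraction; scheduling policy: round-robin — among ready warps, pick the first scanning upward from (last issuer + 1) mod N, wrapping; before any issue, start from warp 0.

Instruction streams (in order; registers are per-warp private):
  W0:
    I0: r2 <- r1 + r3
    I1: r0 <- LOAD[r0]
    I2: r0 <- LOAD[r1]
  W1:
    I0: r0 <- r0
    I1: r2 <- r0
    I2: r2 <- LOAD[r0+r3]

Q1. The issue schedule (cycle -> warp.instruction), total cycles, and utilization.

cycle 0: W0.I0
cycle 1: W1.I0
cycle 2: W0.I1
cycle 3: W1.I1
cycle 4: W0.I2
cycle 5: W1.I2

Answer: 6 cycles, utilization 1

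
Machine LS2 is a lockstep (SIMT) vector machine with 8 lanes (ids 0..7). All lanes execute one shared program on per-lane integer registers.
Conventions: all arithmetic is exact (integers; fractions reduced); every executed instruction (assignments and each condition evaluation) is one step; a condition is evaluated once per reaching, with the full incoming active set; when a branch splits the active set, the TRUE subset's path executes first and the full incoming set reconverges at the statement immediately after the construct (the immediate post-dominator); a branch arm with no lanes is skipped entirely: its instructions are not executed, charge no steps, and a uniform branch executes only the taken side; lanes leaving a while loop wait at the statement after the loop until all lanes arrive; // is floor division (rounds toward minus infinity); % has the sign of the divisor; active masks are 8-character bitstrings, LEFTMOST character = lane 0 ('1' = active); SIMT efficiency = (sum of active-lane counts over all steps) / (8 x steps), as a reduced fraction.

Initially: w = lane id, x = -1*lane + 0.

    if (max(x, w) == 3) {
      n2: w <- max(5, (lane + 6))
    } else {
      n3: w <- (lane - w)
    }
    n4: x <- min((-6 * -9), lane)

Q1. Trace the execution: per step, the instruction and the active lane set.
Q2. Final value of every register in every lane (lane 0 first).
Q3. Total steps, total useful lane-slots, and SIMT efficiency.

step 0: eval (max(x, w) == 3)        11111111
step 1: w <- max(5, (lane + 6))      00010000
step 2: w <- (lane - w)              11101111
step 3: x <- min((-6 * -9), lane)    11111111

Answer: 4 steps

w: 0,0,0,9,0,0,0,0
x: 0,1,2,3,4,5,6,7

steps = 4; useful = 24; efficiency = 24/32 = 3/4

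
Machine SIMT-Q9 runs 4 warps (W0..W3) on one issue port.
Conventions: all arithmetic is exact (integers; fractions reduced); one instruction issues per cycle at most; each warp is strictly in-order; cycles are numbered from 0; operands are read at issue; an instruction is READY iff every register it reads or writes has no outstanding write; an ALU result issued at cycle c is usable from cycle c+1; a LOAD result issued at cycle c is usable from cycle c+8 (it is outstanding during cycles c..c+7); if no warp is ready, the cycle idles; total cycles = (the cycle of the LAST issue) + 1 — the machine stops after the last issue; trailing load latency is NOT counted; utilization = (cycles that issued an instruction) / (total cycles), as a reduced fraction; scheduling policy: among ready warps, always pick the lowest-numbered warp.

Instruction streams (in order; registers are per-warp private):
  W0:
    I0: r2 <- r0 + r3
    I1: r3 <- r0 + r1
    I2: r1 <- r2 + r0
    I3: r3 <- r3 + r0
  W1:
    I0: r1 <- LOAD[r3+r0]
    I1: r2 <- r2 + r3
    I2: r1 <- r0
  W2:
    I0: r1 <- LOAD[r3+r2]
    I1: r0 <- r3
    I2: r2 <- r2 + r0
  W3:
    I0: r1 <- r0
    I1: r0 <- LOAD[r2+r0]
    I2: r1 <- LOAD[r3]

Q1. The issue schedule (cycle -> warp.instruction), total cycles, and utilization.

cycle 0: W0.I0
cycle 1: W0.I1
cycle 2: W0.I2
cycle 3: W0.I3
cycle 4: W1.I0
cycle 5: W1.I1
cycle 6: W2.I0
cycle 7: W2.I1
cycle 8: W2.I2
cycle 9: W3.I0
cycle 10: W3.I1
cycle 11: W3.I2
cycle 12: W1.I2

Answer: 13 cycles, utilization 1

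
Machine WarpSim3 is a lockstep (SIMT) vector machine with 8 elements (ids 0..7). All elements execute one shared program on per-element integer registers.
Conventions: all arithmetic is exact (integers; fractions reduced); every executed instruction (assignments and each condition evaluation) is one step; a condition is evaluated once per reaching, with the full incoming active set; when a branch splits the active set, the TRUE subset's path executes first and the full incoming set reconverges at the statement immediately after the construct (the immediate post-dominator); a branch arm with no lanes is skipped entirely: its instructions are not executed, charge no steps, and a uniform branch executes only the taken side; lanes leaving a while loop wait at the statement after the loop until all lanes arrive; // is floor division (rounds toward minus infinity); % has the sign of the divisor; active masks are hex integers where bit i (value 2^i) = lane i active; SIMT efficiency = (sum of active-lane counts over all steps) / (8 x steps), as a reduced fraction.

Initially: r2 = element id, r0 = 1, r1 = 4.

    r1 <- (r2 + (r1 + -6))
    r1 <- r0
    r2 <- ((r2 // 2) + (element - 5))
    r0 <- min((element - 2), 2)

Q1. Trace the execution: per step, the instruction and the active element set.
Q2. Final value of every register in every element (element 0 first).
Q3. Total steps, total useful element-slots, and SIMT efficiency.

step 0: r1 <- (r2 + (r1 + -6))       0xff
step 1: r1 <- r0                     0xff
step 2: r2 <- ((r2 // 2) + (element - 5)) 0xff
step 3: r0 <- min((element - 2), 2)  0xff

Answer: 4 steps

r2: -5,-4,-2,-1,1,2,4,5
r0: -2,-1,0,1,2,2,2,2
r1: 1,1,1,1,1,1,1,1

steps = 4; useful = 32; efficiency = 32/32 = 1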